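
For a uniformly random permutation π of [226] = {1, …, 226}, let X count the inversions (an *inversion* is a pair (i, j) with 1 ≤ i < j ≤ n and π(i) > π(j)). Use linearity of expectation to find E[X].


Write X = Σ X_I over the C(226, 2) = 25425 pairs i < j, with X_I the indicator of one inversion.
There are 25425 indicators.
For each fixed pair i < j, the values π(i) and π(j) are two distinct elements of {1, …, 226} in uniformly random order; by symmetry P[π(i) > π(j)] = 1/2.
By linearity: E[X] = 25425 · (1/2) = C(226, 2) · (1/2) = 25425/2 = 25425/2 ≈ 12712.5000.

E[X] = 25425/2 = 12712.5000.


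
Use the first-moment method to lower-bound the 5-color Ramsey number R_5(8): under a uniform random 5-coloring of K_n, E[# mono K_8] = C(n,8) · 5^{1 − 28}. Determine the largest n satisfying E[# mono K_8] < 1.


We need C(n, 8) · 5^{1 − 28} < 1, i.e. C(n, 8) < 5^{28 − 1} = 7450580596923828125.
Check values of n near the boundary:
  n = 861: C(861, 8) = 7250034996615275865; 7250034996615275865 < 7450580596923828125? YES
  n = 862: C(862, 8) = 7317951015318931845; 7317951015318931845 < 7450580596923828125? YES
  n = 863: C(863, 8) = 7386423071602617757; 7386423071602617757 < 7450580596923828125? YES
  n = 864: C(864, 8) = 7455455062926006708; 7455455062926006708 < 7450580596923828125? NO
  n = 865: C(865, 8) = 7525050909487743060; 7525050909487743060 < 7450580596923828125? NO
  n = 866: C(866, 8) = 7595214554331451620; 7595214554331451620 < 7450580596923828125? NO
The largest n with C(n, 8) < 7450580596923828125 is n = 863 (where E[X] = 7386423071602617757/7450580596923828125 ≈ 0.9914). Hence R_5(8) > 863, i.e. R_5(8) ≥ 864.

Largest n = 863; hence R_5(8) > 863.


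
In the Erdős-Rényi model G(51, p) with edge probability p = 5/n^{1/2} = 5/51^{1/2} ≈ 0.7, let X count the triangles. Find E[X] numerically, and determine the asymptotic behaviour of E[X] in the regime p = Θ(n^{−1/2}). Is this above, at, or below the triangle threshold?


Number of potential triangles: C(51, 3) = 20825.
Each occurs with probability p³ ≈ (0.7)³ ≈ 3.43206e-01.
By linearity: E[X] = C(51, 3)·p³ ≈ 20825 · 3.43206e-01 ≈ 7147.263.
Since α = 1/2 < 1, p = c/n^{1/2} ≫ 1/n is above the triangle threshold p ~ 1/n. Asymptotically E[X] ~ (c³/6)·n^{3(1−α)} = (5³/6)·n^{1.5} → ∞; triangles are abundant w.h.p.

E[X] ≈ 7147.263; in regime p = Θ(1/n^{1/2}) E[X] diverges (above the triangle threshold p ~ 1/n).


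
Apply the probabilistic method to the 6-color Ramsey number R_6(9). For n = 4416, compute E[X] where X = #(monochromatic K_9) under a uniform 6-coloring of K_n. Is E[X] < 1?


E[X] = C(4416, 9) · 6^{1 − 36} = 1745644609681318303205765440 · 6^{−35} = 1745644609681318303205765440/1719070799748422591028658176.
As a reduced fraction: E[X] = 27275697026270598487590085/26860481246069102984822784 ≈ 1.0154582.
Is E[X] < 1? NO.
Since E[X] ≥ 1, the first-moment bound is inconclusive at n = 4416; it does NOT by itself certify R_6(9) > 4416.

E[X] = 27275697026270598487590085/26860481246069102984822784 ≈ 1.0154582; E[X] ≥ 1; first-moment method inconclusive here.


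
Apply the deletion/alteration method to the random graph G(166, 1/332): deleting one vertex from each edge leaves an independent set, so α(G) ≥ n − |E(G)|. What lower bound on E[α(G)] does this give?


E[|E(G)|] = C(166, 2)·p = 13695 · (1/332) = 165/4.
E[α(G)] ≥ n − E[|E(G)|] = 166 − 165/4 = 499/4.
Numerically: ≈ 124.750.
(This is only a lower bound; the true E[α(G)] may be larger.)

E[α(G)] ≥ 499/4 ≈ 124.750.


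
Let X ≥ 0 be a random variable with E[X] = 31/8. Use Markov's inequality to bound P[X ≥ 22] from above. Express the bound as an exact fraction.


μ = E[X] = 31/8, a = 22.
Markov: P[X ≥ 22] ≤ μ/a = (31/8)/22 = 31/176.
Numerically: ≈ 0.1761.
(Since a = 22 > μ = 3.8750, the bound 31/176 is < 1 and informative.)

P[X ≥ 22] ≤ 31/176 ≈ 0.1761.


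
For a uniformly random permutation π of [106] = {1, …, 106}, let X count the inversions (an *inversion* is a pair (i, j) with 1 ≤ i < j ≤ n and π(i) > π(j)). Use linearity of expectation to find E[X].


Write X = Σ X_I over the C(106, 2) = 5565 pairs i < j, with X_I the indicator of one inversion.
There are 5565 indicators.
For each fixed pair i < j, the values π(i) and π(j) are two distinct elements of {1, …, 106} in uniformly random order; by symmetry P[π(i) > π(j)] = 1/2.
By linearity: E[X] = 5565 · (1/2) = C(106, 2) · (1/2) = 5565/2 = 5565/2 ≈ 2782.5000.

E[X] = 5565/2 = 2782.5000.


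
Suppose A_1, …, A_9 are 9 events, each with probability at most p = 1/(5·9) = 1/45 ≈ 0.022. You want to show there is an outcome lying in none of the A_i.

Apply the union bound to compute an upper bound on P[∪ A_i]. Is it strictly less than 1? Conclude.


Union bound: P[∪_{i=1}^{9} A_i] ≤ Σ_i P[A_i] ≤ 9·p = 9·(1/45) = 1/5.
Numerically: 1/5 ≈ 0.200.
Is 1/5 < 1? YES.
Since P[∪ A_i] ≤ 1/5 < 1, the complement has P[∩ A_i^c] ≥ 1 − 1/5 = 4/5 > 0, so some outcome avoids every A_i.

9·p = 1/5 ≈ 0.200; existence CERTIFIED by the union bound.


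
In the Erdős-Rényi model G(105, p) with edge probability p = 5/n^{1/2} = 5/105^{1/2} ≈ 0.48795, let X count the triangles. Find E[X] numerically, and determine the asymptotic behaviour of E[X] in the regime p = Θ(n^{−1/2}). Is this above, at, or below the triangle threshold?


Number of potential triangles: C(105, 3) = 187460.
Each occurs with probability p³ ≈ (0.48795)³ ≈ 1.1617858e-01.
By linearity: E[X] = C(105, 3)·p³ ≈ 187460 · 1.1617858e-01 ≈ 21778.83663.
Since α = 1/2 < 1, p = c/n^{1/2} ≫ 1/n is above the triangle threshold p ~ 1/n. Asymptotically E[X] ~ (c³/6)·n^{3(1−α)} = (5³/6)·n^{1.5} → ∞; triangles are abundant w.h.p.

E[X] ≈ 21778.83663; in regime p = Θ(1/n^{1/2}) E[X] diverges (above the triangle threshold p ~ 1/n).


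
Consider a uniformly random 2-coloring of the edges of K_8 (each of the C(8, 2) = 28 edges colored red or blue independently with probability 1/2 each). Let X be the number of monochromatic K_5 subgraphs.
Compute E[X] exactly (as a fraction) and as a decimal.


Let X = Σ_S X_S over the C(8, 5) = 56 subsets S of size 5, where X_S = 1 if the K_5 on S is monochromatic.
For a fixed S, the K_5 on S has C(5, 2) = 10 edges. P[all 10 edges red] = (1/2)^10, and likewise for blue, so P[monochromatic] = 2·(1/2)^10 = 2^{1 − 10} = 1/512.
By linearity of expectation: E[X] = C(8, 5) · 2^{1 − 10} = 56 · 1/512 = 7/64.
Numerically: E[X] ≈ 0.10938.

E[X] = C(8,5)·2^(1−C(5,2)) = 7/64 ≈ 0.10938.


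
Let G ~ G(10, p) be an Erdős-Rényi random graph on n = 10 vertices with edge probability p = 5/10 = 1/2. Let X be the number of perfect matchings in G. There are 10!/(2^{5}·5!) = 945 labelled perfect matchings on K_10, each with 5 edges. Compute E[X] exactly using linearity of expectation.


K_10 has 10!/(2^{5}·5!) = 945 labelled perfect matchings.
For each such perfect matching H, let X_H = 1 if all 5 edges of H are present in G. Then P[X_H = 1] = p^{5} = (1/2)^{5} = 1/32.
Summing the indicators: E[X] = Σ_H E[X_H] = 945 · p^{5} = 945 · 1/32 = 945/32.
Numerically: E[X] ≈ 29.53.

E[X] = 945 · (1/2)^{5} = 945/32 ≈ 29.53.


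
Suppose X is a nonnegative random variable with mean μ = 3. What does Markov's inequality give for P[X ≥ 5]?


μ = E[X] = 3, a = 5.
Markov: P[X ≥ 5] ≤ μ/a = (3)/5 = 3/5.
Numerically: ≈ 0.600000.
(Since a = 5 > μ = 3.000000, the bound 3/5 is < 1 and informative.)

P[X ≥ 5] ≤ 3/5 ≈ 0.600000.


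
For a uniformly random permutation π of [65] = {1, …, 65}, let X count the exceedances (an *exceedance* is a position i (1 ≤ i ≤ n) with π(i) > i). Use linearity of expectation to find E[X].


Write X = Σ_{i=1}^{65} X_i, where X_i = 1_{π(i) > i}.
For each fixed i, π(i) is uniform over {1, …, 65} (marginal of a uniform permutation), so P[π(i) > i] = (n − i)/n. Summing: Σ_{i=1}^{65} (n − i)/n = (0 + 1 + … + 64)/65 = 65(65 − 1)/(2·65) = (65 − 1)/2.
Hence E[X] = Σ_{i=1}^{65} (65 − i)/65 = 32 ≈ 32.000000.

E[X] = 32 = 32.000000.


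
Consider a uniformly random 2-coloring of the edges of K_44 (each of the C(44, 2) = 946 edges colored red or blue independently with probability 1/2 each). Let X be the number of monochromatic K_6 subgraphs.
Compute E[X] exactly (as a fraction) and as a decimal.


Let X = Σ_S X_S over the C(44, 6) = 7059052 subsets S of size 6, where X_S = 1 if the K_6 on S is monochromatic.
For a fixed S, the K_6 on S has C(6, 2) = 15 edges. P[all 15 edges red] = (1/2)^15, and likewise for blue, so P[monochromatic] = 2·(1/2)^15 = 2^{1 − 15} = 1/16384.
Summing: E[X] = C(44, 6) · 2^{1 − 15} = 7059052 · 1/16384 = 1764763/4096.
Numerically: E[X] ≈ 430.85034.

E[X] = C(44,6)·2^(1−C(6,2)) = 1764763/4096 ≈ 430.85034.


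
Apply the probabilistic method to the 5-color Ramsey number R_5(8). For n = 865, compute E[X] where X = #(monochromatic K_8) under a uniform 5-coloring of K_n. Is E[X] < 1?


E[X] = C(865, 8) · 5^{1 − 28} = 7525050909487743060 · 5^{−27} = 7525050909487743060/7450580596923828125.
As a reduced fraction: E[X] = 1505010181897548612/1490116119384765625 ≈ 1.010.
Is E[X] < 1? NO.
Since E[X] ≥ 1, the first-moment bound is inconclusive at n = 865; it does NOT by itself certify R_5(8) > 865.

E[X] = 1505010181897548612/1490116119384765625 ≈ 1.010; E[X] ≥ 1; first-moment method inconclusive here.


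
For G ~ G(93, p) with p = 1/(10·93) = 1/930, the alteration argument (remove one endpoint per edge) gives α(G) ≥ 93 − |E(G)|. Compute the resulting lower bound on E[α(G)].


E[|E(G)|] = C(93, 2)·p = 4278 · (1/930) = 23/5.
E[α(G)] ≥ n − E[|E(G)|] = 93 − 23/5 = 442/5.
Numerically: ≈ 88.40000.
(This is only a lower bound; the true E[α(G)] may be larger.)

E[α(G)] ≥ 442/5 ≈ 88.40000.


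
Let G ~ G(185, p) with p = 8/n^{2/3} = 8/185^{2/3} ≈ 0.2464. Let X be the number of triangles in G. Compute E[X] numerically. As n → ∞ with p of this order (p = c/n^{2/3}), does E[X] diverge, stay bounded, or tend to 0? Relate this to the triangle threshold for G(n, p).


Number of potential triangles: C(185, 3) = 1038220.
Each occurs with probability p³ ≈ (0.2464)³ ≈ 1.495982e-02.
By linearity: E[X] = C(185, 3)·p³ ≈ 1038220 · 1.495982e-02 ≈ 15531.5892.
Since α = 2/3 < 1, p = c/n^{2/3} ≫ 1/n is above the triangle threshold p ~ 1/n. Asymptotically E[X] ~ (c³/6)·n^{3(1−α)} = (8³/6)·n^{1} → ∞; triangles are abundant w.h.p.

E[X] ≈ 15531.5892; in regime p = Θ(1/n^{2/3}) E[X] diverges (above the triangle threshold p ~ 1/n).


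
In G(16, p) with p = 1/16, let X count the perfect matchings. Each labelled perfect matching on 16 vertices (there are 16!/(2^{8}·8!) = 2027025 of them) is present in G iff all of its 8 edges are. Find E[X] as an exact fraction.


K_16 has 16!/(2^{8}·8!) = 2027025 labelled perfect matchings.
For each such perfect matching H, let X_H = 1 if all 8 edges of H are present in G. Then P[X_H = 1] = p^{8} = (1/16)^{8} = 1/4294967296.
By linearity: E[X] = Σ_H E[X_H] = 2027025 · p^{8} = 2027025 · 1/4294967296 = 2027025/4294967296.
Numerically: E[X] ≈ 0.000472.

E[X] = 2027025 · (1/16)^{8} = 2027025/4294967296 ≈ 0.000472.


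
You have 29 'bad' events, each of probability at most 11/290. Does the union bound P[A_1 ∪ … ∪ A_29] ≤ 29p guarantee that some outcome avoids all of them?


Union bound: P[∪_{i=1}^{29} A_i] ≤ Σ_i P[A_i] ≤ 29·p = 29·(11/290) = 11/10.
Numerically: 11/10 ≈ 1.1000000.
Is 11/10 < 1? NO.
Since the bound 11/10 is ≥ 1, the union bound is uninformative here; it does NOT by itself certify existence.

29·p = 11/10 ≈ 1.1000000; existence NOT certified by the union bound.


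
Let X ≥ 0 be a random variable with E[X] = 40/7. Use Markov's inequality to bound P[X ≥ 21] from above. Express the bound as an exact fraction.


μ = E[X] = 40/7, a = 21.
Markov: P[X ≥ 21] ≤ μ/a = (40/7)/21 = 40/147.
Numerically: ≈ 0.272109.
(Since a = 21 > μ = 5.714286, the bound 40/147 is < 1 and informative.)

P[X ≥ 21] ≤ 40/147 ≈ 0.272109.


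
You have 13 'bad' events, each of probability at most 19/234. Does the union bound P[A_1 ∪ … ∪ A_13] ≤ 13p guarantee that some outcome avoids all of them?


Union bound: P[∪_{i=1}^{13} A_i] ≤ Σ_i P[A_i] ≤ 13·p = 13·(19/234) = 19/18.
Numerically: 19/18 ≈ 1.0556.
Is 19/18 < 1? NO.
Since the bound 19/18 is ≥ 1, the union bound is uninformative here; it does NOT by itself certify existence.

13·p = 19/18 ≈ 1.0556; existence NOT certified by the union bound.


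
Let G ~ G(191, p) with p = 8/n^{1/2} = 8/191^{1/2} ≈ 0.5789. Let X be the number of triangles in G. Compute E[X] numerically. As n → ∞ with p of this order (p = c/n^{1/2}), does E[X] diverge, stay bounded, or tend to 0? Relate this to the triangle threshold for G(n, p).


Number of potential triangles: C(191, 3) = 1143135.
Each occurs with probability p³ ≈ (0.5789)³ ≈ 1.939635e-01.
By linearity: E[X] = C(191, 3)·p³ ≈ 1143135 · 1.939635e-01 ≈ 221726.4134.
Since α = 1/2 < 1, p = c/n^{1/2} ≫ 1/n is above the triangle threshold p ~ 1/n. Asymptotically E[X] ~ (c³/6)·n^{3(1−α)} = (8³/6)·n^{1.5} → ∞; triangles are abundant w.h.p.

E[X] ≈ 221726.4134; in regime p = Θ(1/n^{1/2}) E[X] diverges (above the triangle threshold p ~ 1/n).


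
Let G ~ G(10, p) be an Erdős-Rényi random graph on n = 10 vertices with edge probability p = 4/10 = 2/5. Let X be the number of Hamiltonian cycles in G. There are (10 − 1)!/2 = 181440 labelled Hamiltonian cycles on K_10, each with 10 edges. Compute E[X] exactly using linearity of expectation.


K_10 has (10 − 1)!/2 = 181440 labelled Hamiltonian cycles.
For each such Hamiltonian cycle H, let X_H = 1 if all 10 edges of H are present in G. Then P[X_H = 1] = p^{10} = (2/5)^{10} = 1024/9765625.
By linearity of expectation: E[X] = Σ_H E[X_H] = 181440 · p^{10} = 181440 · 1024/9765625 = 37158912/1953125.
Numerically: E[X] ≈ 19.025.

E[X] = 181440 · (2/5)^{10} = 37158912/1953125 ≈ 19.025.


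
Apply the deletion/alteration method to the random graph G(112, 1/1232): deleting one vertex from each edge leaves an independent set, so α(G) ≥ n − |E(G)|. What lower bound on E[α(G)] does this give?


E[|E(G)|] = C(112, 2)·p = 6216 · (1/1232) = 111/22.
E[α(G)] ≥ n − E[|E(G)|] = 112 − 111/22 = 2353/22.
Numerically: ≈ 106.954545.
(This is only a lower bound; the true E[α(G)] may be larger.)

E[α(G)] ≥ 2353/22 ≈ 106.954545.


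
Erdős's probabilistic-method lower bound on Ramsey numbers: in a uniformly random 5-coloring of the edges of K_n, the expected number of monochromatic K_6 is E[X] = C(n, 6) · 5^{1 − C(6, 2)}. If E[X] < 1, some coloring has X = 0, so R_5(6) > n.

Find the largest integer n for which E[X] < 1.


We need C(n, 6) · 5^{1 − 15} < 1, i.e. C(n, 6) < 5^{15 − 1} = 6103515625.
Check values of n near the boundary:
  n = 129: C(129, 6) = 5688177600; 5688177600 < 6103515625? YES
  n = 130: C(130, 6) = 5963412000; 5963412000 < 6103515625? YES
  n = 131: C(131, 6) = 6249655776; 6249655776 < 6103515625? NO
  n = 132: C(132, 6) = 6547258432; 6547258432 < 6103515625? NO
  n = 133: C(133, 6) = 6856577728; 6856577728 < 6103515625? NO
The largest n with C(n, 6) < 6103515625 is n = 130 (where E[X] = 47707296/48828125 ≈ 0.97705). Hence R_5(6) > 130, i.e. R_5(6) ≥ 131.

Largest n = 130; hence R_5(6) > 130.


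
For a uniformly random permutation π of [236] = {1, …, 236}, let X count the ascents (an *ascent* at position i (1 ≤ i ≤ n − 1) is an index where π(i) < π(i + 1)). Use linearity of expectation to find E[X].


Write X = Σ X_I over i = 1, …, 235, with X_I the indicator of one ascent.
There are 235 indicators.
For each fixed i, the pair (π(i), π(i+1)) is a uniformly random ordered pair of distinct values from {1, …, 236}; by symmetry P[π(i) < π(i+1)] = 1/2.
By linearity: E[X] = 235 · (1/2) = (236 − 1) · (1/2) = 235/2 ≈ 117.50000.

E[X] = 235/2 = 117.50000.


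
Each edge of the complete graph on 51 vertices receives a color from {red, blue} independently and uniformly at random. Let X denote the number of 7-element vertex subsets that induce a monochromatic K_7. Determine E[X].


Let X = Σ_S X_S over the C(51, 7) = 115775100 subsets S of size 7, where X_S = 1 if the K_7 on S is monochromatic.
For a fixed S, the K_7 on S has C(7, 2) = 21 edges. P[all 21 edges red] = (1/2)^21, and likewise for blue, so P[monochromatic] = 2·(1/2)^21 = 2^{1 − 21} = 1/1048576.
By linearity: E[X] = C(51, 7) · 2^{1 − 21} = 115775100 · 1/1048576 = 28943775/262144.
Numerically: E[X] ≈ 110.41174.

E[X] = C(51,7)·2^(1−C(7,2)) = 28943775/262144 ≈ 110.41174.


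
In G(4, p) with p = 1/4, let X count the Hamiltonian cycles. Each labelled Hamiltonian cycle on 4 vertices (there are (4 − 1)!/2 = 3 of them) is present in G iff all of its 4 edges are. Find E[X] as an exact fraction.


K_4 has (4 − 1)!/2 = 3 labelled Hamiltonian cycles.
For each such Hamiltonian cycle H, let X_H = 1 if all 4 edges of H are present in G. Then P[X_H = 1] = p^{4} = (1/4)^{4} = 1/256.
By linearity: E[X] = Σ_H E[X_H] = 3 · p^{4} = 3 · 1/256 = 3/256.
Numerically: E[X] ≈ 0.0117.

E[X] = 3 · (1/4)^{4} = 3/256 ≈ 0.0117.


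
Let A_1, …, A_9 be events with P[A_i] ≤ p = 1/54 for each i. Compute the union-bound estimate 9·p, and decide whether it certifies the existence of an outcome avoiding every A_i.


Union bound: P[∪_{i=1}^{9} A_i] ≤ Σ_i P[A_i] ≤ 9·p = 9·(1/54) = 1/6.
Numerically: 1/6 ≈ 0.1667.
Is 1/6 < 1? YES.
Since P[∪ A_i] ≤ 1/6 < 1, the complement has P[∩ A_i^c] ≥ 1 − 1/6 = 5/6 > 0, so some outcome avoids every A_i.

9·p = 1/6 ≈ 0.1667; existence CERTIFIED by the union bound.


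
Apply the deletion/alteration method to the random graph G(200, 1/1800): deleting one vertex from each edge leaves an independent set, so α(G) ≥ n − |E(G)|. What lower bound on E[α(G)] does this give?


E[|E(G)|] = C(200, 2)·p = 19900 · (1/1800) = 199/18.
E[α(G)] ≥ n − E[|E(G)|] = 200 − 199/18 = 3401/18.
Numerically: ≈ 188.94444.
(This is only a lower bound; the true E[α(G)] may be larger.)

E[α(G)] ≥ 3401/18 ≈ 188.94444.


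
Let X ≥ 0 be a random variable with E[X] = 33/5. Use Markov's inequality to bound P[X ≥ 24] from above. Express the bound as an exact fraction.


μ = E[X] = 33/5, a = 24.
Markov: P[X ≥ 24] ≤ μ/a = (33/5)/24 = 11/40.
Numerically: ≈ 0.27500.
(Since a = 24 > μ = 6.60000, the bound 11/40 is < 1 and informative.)

P[X ≥ 24] ≤ 11/40 ≈ 0.27500.


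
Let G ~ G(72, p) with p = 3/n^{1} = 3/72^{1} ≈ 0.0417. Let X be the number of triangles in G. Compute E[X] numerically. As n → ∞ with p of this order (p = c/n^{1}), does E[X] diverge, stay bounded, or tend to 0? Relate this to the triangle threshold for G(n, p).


Number of potential triangles: C(72, 3) = 59640.
Each occurs with probability p³ ≈ (0.0417)³ ≈ 7.23380e-05.
By linearity: E[X] = C(72, 3)·p³ ≈ 59640 · 7.23380e-05 ≈ 4.314.
Here α = 1, so p = 3/n is exactly at the triangle threshold p ~ 1/n. Asymptotically E[X] → c³/6 = 3³/6 = 9/2 ≈ 4.500, a bounded constant. In this regime the triangle count is asymptotically Poisson(c³/6).

E[X] ≈ 4.314; in regime p = Θ(1/n^{1}) E[X] stays bounded (at the triangle threshold p ~ 1/n).


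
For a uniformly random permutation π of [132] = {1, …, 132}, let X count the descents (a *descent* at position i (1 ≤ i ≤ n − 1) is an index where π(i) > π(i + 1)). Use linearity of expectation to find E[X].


Write X = Σ X_I over i = 1, …, 131, with X_I the indicator of one descent.
There are 131 indicators.
For each fixed i, the pair (π(i), π(i+1)) is a uniformly random ordered pair of distinct values from {1, …, 132}; by symmetry P[π(i) > π(i+1)] = 1/2.
By linearity: E[X] = 131 · (1/2) = (132 − 1) · (1/2) = 131/2 ≈ 65.50000.

E[X] = 131/2 = 65.50000.


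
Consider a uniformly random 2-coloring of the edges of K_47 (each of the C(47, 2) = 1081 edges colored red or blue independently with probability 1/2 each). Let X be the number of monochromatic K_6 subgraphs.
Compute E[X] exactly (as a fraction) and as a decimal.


Let X = Σ_S X_S over the C(47, 6) = 10737573 subsets S of size 6, where X_S = 1 if the K_6 on S is monochromatic.
For a fixed S, the K_6 on S has C(6, 2) = 15 edges. P[all 15 edges red] = (1/2)^15, and likewise for blue, so P[monochromatic] = 2·(1/2)^15 = 2^{1 − 15} = 1/16384.
Summing: E[X] = C(47, 6) · 2^{1 − 15} = 10737573 · 1/16384 = 10737573/16384.
Numerically: E[X] ≈ 655.3694.

E[X] = C(47,6)·2^(1−C(6,2)) = 10737573/16384 ≈ 655.3694.


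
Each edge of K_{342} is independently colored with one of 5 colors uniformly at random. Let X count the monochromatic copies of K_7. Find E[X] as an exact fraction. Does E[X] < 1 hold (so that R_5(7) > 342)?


E[X] = C(342, 7) · 5^{1 − 21} = 102073837467888 · 5^{−20} = 102073837467888/95367431640625.
As a reduced fraction: E[X] = 102073837467888/95367431640625 ≈ 1.070.
Is E[X] < 1? NO.
Since E[X] ≥ 1, the first-moment bound is inconclusive at n = 342; it does NOT by itself certify R_5(7) > 342.

E[X] = 102073837467888/95367431640625 ≈ 1.070; E[X] ≥ 1; first-moment method inconclusive here.


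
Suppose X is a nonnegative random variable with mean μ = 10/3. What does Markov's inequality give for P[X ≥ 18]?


μ = E[X] = 10/3, a = 18.
Markov: P[X ≥ 18] ≤ μ/a = (10/3)/18 = 5/27.
Numerically: ≈ 0.1852.
(Since a = 18 > μ = 3.3333, the bound 5/27 is < 1 and informative.)

P[X ≥ 18] ≤ 5/27 ≈ 0.1852.


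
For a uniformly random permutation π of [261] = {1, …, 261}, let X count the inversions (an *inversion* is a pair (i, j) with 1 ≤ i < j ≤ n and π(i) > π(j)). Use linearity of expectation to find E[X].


Write X = Σ X_I over the C(261, 2) = 33930 pairs i < j, with X_I the indicator of one inversion.
There are 33930 indicators.
For each fixed pair i < j, the values π(i) and π(j) are two distinct elements of {1, …, 261} in uniformly random order; by symmetry P[π(i) > π(j)] = 1/2.
By linearity: E[X] = 33930 · (1/2) = C(261, 2) · (1/2) = 33930/2 = 16965 ≈ 16965.000000.

E[X] = 16965 = 16965.000000.


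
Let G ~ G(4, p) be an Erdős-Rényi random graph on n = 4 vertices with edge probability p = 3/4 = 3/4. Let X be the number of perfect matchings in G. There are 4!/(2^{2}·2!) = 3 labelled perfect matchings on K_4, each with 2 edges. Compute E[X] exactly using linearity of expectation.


K_4 has 4!/(2^{2}·2!) = 3 labelled perfect matchings.
For each such perfect matching H, let X_H = 1 if all 2 edges of H are present in G. Then P[X_H = 1] = p^{2} = (3/4)^{2} = 9/16.
Summing the indicators: E[X] = Σ_H E[X_H] = 3 · p^{2} = 3 · 9/16 = 27/16.
Numerically: E[X] ≈ 1.6875.

E[X] = 3 · (3/4)^{2} = 27/16 ≈ 1.6875.


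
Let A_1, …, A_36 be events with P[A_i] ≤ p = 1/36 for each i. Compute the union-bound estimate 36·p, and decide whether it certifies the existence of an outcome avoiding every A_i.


Union bound: P[∪_{i=1}^{36} A_i] ≤ Σ_i P[A_i] ≤ 36·p = 36·(1/36) = 1.
Numerically: 1 ≈ 1.00000.
Is 1 < 1? NO.
Since the bound 1 is ≥ 1, the union bound is uninformative here; it does NOT by itself certify existence.

36·p = 1 ≈ 1.00000; existence NOT certified by the union bound.


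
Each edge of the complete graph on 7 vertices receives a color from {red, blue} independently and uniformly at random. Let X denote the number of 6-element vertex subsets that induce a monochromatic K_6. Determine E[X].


Let X = Σ_S X_S over the C(7, 6) = 7 subsets S of size 6, where X_S = 1 if the K_6 on S is monochromatic.
For a fixed S, the K_6 on S has C(6, 2) = 15 edges. P[all 15 edges red] = (1/2)^15, and likewise for blue, so P[monochromatic] = 2·(1/2)^15 = 2^{1 − 15} = 1/16384.
Summing: E[X] = C(7, 6) · 2^{1 − 15} = 7 · 1/16384 = 7/16384.
Numerically: E[X] ≈ 0.000.

E[X] = C(7,6)·2^(1−C(6,2)) = 7/16384 ≈ 0.000.


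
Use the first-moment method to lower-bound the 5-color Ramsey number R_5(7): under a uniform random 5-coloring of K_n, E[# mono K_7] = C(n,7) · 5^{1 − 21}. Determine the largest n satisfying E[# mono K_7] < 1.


We need C(n, 7) · 5^{1 − 21} < 1, i.e. C(n, 7) < 5^{21 − 1} = 95367431640625.
Check values of n near the boundary:
  n = 335: C(335, 7) = 88202498238195; 88202498238195 < 95367431640625? YES
  n = 336: C(336, 7) = 90079147136880; 90079147136880 < 95367431640625? YES
  n = 337: C(337, 7) = 91989916924632; 91989916924632 < 95367431640625? YES
  n = 338: C(338, 7) = 93935323022736; 93935323022736 < 95367431640625? YES
  n = 339: C(339, 7) = 95915887062372; 95915887062372 < 95367431640625? NO
The largest n with C(n, 7) < 95367431640625 is n = 338 (where E[X] = 93935323022736/95367431640625 ≈ 0.9850). Hence R_5(7) > 338, i.e. R_5(7) ≥ 339.

Largest n = 338; hence R_5(7) > 338.


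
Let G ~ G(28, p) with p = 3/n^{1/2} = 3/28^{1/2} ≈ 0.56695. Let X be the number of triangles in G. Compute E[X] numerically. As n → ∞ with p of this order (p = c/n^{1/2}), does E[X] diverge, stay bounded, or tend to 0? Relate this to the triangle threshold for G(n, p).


Number of potential triangles: C(28, 3) = 3276.
Each occurs with probability p³ ≈ (0.56695)³ ≈ 1.8223287e-01.
By linearity: E[X] = C(28, 3)·p³ ≈ 3276 · 1.8223287e-01 ≈ 596.99489.
Since α = 1/2 < 1, p = c/n^{1/2} ≫ 1/n is above the triangle threshold p ~ 1/n. Asymptotically E[X] ~ (c³/6)·n^{3(1−α)} = (3³/6)·n^{1.5} → ∞; triangles are abundant w.h.p.

E[X] ≈ 596.99489; in regime p = Θ(1/n^{1/2}) E[X] diverges (above the triangle threshold p ~ 1/n).


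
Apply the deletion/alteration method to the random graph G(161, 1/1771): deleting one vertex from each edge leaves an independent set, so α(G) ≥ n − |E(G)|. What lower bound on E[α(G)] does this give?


E[|E(G)|] = C(161, 2)·p = 12880 · (1/1771) = 80/11.
E[α(G)] ≥ n − E[|E(G)|] = 161 − 80/11 = 1691/11.
Numerically: ≈ 153.72727.
(This is only a lower bound; the true E[α(G)] may be larger.)

E[α(G)] ≥ 1691/11 ≈ 153.72727.


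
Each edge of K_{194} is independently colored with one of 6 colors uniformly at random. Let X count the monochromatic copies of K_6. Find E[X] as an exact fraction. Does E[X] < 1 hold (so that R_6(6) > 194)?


E[X] = C(194, 6) · 6^{1 − 15} = 68482017072 · 6^{−14} = 68482017072/78364164096.
As a reduced fraction: E[X] = 475569563/544195584 ≈ 0.873895.
Is E[X] < 1? YES.
Since E[X] < 1, there exists a 6-coloring of K_{194} with no monochromatic K_6; hence R_6(6) > 194.

E[X] = 475569563/544195584 ≈ 0.873895; E[X] < 1, so R_6(6) > 194.


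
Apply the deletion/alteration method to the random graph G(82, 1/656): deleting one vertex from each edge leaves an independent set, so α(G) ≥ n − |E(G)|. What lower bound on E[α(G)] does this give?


E[|E(G)|] = C(82, 2)·p = 3321 · (1/656) = 81/16.
E[α(G)] ≥ n − E[|E(G)|] = 82 − 81/16 = 1231/16.
Numerically: ≈ 76.93750.
(This is only a lower bound; the true E[α(G)] may be larger.)

E[α(G)] ≥ 1231/16 ≈ 76.93750.


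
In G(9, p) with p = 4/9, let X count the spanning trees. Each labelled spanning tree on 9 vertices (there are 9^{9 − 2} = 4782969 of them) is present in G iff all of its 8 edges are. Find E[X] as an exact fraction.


K_9 has 9^{9 − 2} = 4782969 labelled spanning trees.
For each such spanning tree H, let X_H = 1 if all 8 edges of H are present in G. Then P[X_H = 1] = p^{8} = (4/9)^{8} = 65536/43046721.
By linearity of expectation: E[X] = Σ_H E[X_H] = 4782969 · p^{8} = 4782969 · 65536/43046721 = 65536/9.
Numerically: E[X] ≈ 7.28e+03.

E[X] = 4782969 · (4/9)^{8} = 65536/9 ≈ 7.28e+03.


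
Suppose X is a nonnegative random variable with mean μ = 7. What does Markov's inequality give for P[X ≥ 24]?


μ = E[X] = 7, a = 24.
Markov: P[X ≥ 24] ≤ μ/a = (7)/24 = 7/24.
Numerically: ≈ 0.292.
(Since a = 24 > μ = 7.000, the bound 7/24 is < 1 and informative.)

P[X ≥ 24] ≤ 7/24 ≈ 0.292.


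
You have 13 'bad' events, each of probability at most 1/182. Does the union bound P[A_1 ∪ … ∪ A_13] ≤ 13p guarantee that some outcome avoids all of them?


Union bound: P[∪_{i=1}^{13} A_i] ≤ Σ_i P[A_i] ≤ 13·p = 13·(1/182) = 1/14.
Numerically: 1/14 ≈ 0.071429.
Is 1/14 < 1? YES.
Since P[∪ A_i] ≤ 1/14 < 1, the complement has P[∩ A_i^c] ≥ 1 − 1/14 = 13/14 > 0, so some outcome avoids every A_i.

13·p = 1/14 ≈ 0.071429; existence CERTIFIED by the union bound.


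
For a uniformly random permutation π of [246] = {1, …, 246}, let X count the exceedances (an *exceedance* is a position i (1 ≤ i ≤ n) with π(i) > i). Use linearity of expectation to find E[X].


Write X = Σ_{i=1}^{246} X_i, where X_i = 1_{π(i) > i}.
For each fixed i, π(i) is uniform over {1, …, 246} (marginal of a uniform permutation), so P[π(i) > i] = (n − i)/n. Summing: Σ_{i=1}^{246} (n − i)/n = (0 + 1 + … + 245)/246 = 246(246 − 1)/(2·246) = (246 − 1)/2.
Hence E[X] = Σ_{i=1}^{246} (246 − i)/246 = 245/2 ≈ 122.5000.

E[X] = 245/2 = 122.5000.


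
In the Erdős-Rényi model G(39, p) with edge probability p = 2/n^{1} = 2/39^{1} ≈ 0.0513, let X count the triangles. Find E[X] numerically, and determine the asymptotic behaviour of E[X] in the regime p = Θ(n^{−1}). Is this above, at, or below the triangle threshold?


Number of potential triangles: C(39, 3) = 9139.
Each occurs with probability p³ ≈ (0.0513)³ ≈ 1.34864e-04.
By linearity: E[X] = C(39, 3)·p³ ≈ 9139 · 1.34864e-04 ≈ 1.233.
Here α = 1, so p = 2/n is exactly at the triangle threshold p ~ 1/n. Asymptotically E[X] → c³/6 = 2³/6 = 4/3 ≈ 1.333, a bounded constant. In this regime the triangle count is asymptotically Poisson(c³/6).

E[X] ≈ 1.233; in regime p = Θ(1/n^{1}) E[X] stays bounded (at the triangle threshold p ~ 1/n).


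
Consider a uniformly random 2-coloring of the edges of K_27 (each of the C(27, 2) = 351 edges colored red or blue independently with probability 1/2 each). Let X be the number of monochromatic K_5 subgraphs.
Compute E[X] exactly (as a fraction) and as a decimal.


Let X = Σ_S X_S over the C(27, 5) = 80730 subsets S of size 5, where X_S = 1 if the K_5 on S is monochromatic.
For a fixed S, the K_5 on S has C(5, 2) = 10 edges. P[all 10 edges red] = (1/2)^10, and likewise for blue, so P[monochromatic] = 2·(1/2)^10 = 2^{1 − 10} = 1/512.
By linearity of expectation: E[X] = C(27, 5) · 2^{1 − 10} = 80730 · 1/512 = 40365/256.
Numerically: E[X] ≈ 157.675781.

E[X] = C(27,5)·2^(1−C(5,2)) = 40365/256 ≈ 157.675781.


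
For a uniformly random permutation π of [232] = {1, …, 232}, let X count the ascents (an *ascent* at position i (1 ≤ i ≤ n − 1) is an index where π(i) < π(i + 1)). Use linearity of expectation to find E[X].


Write X = Σ X_I over i = 1, …, 231, with X_I the indicator of one ascent.
There are 231 indicators.
For each fixed i, the pair (π(i), π(i+1)) is a uniformly random ordered pair of distinct values from {1, …, 232}; by symmetry P[π(i) < π(i+1)] = 1/2.
By linearity: E[X] = 231 · (1/2) = (232 − 1) · (1/2) = 231/2 ≈ 115.50000.

E[X] = 231/2 = 115.50000.


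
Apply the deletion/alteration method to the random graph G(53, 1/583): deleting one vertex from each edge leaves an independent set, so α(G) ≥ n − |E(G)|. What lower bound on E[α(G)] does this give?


E[|E(G)|] = C(53, 2)·p = 1378 · (1/583) = 26/11.
E[α(G)] ≥ n − E[|E(G)|] = 53 − 26/11 = 557/11.
Numerically: ≈ 50.636364.
(This is only a lower bound; the true E[α(G)] may be larger.)

E[α(G)] ≥ 557/11 ≈ 50.636364.


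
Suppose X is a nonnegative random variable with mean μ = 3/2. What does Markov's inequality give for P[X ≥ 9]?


μ = E[X] = 3/2, a = 9.
Markov: P[X ≥ 9] ≤ μ/a = (3/2)/9 = 1/6.
Numerically: ≈ 0.167.
(Since a = 9 > μ = 1.500, the bound 1/6 is < 1 and informative.)

P[X ≥ 9] ≤ 1/6 ≈ 0.167.


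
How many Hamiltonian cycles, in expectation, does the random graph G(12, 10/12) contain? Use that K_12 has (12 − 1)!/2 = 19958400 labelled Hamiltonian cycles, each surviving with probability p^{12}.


K_12 has (12 − 1)!/2 = 19958400 labelled Hamiltonian cycles.
For each such Hamiltonian cycle H, let X_H = 1 if all 12 edges of H are present in G. Then P[X_H = 1] = p^{12} = (5/6)^{12} = 244140625/2176782336.
By linearity: E[X] = Σ_H E[X_H] = 19958400 · p^{12} = 19958400 · 244140625/2176782336 = 469970703125/209952.
Numerically: E[X] ≈ 2.238e+06.

E[X] = 19958400 · (5/6)^{12} = 469970703125/209952 ≈ 2.238e+06.


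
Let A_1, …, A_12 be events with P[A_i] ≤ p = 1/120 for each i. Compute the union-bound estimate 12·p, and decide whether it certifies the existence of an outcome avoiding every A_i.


Union bound: P[∪_{i=1}^{12} A_i] ≤ Σ_i P[A_i] ≤ 12·p = 12·(1/120) = 1/10.
Numerically: 1/10 ≈ 0.100000.
Is 1/10 < 1? YES.
Since P[∪ A_i] ≤ 1/10 < 1, the complement has P[∩ A_i^c] ≥ 1 − 1/10 = 9/10 > 0, so some outcome avoids every A_i.

12·p = 1/10 ≈ 0.100000; existence CERTIFIED by the union bound.


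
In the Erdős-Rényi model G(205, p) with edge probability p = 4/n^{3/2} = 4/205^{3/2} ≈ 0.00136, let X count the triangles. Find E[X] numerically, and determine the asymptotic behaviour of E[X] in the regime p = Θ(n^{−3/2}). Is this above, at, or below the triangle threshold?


Number of potential triangles: C(205, 3) = 1414910.
Each occurs with probability p³ ≈ (0.00136)³ ≈ 2.53097e-09.
By linearity: E[X] = C(205, 3)·p³ ≈ 1414910 · 2.53097e-09 ≈ 0.004.
Since α = 3/2 > 1, p = c/n^{3/2} = o(1/n) is below the triangle threshold p ~ 1/n. Asymptotically E[X] ~ (c³/6)·n^{3(1−α)} = (4³/6)·n^{-1.5} → 0, so by Markov's inequality G has no triangles w.h.p.

E[X] ≈ 0.004; in regime p = Θ(1/n^{3/2}) E[X] tends to 0 (below the triangle threshold p ~ 1/n).


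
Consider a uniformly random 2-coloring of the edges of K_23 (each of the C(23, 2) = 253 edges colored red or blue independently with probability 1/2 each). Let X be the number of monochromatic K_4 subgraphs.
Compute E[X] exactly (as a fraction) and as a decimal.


Let X = Σ_S X_S over the C(23, 4) = 8855 subsets S of size 4, where X_S = 1 if the K_4 on S is monochromatic.
For a fixed S, the K_4 on S has C(4, 2) = 6 edges. P[all 6 edges red] = (1/2)^6, and likewise for blue, so P[monochromatic] = 2·(1/2)^6 = 2^{1 − 6} = 1/32.
By linearity of expectation: E[X] = C(23, 4) · 2^{1 − 6} = 8855 · 1/32 = 8855/32.
Numerically: E[X] ≈ 276.7188.

E[X] = C(23,4)·2^(1−C(4,2)) = 8855/32 ≈ 276.7188.


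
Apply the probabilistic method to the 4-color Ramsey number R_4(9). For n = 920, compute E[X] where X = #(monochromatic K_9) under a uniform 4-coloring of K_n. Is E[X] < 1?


E[X] = C(920, 9) · 4^{1 − 36} = 1251067384312182251760 · 4^{−35} = 1251067384312182251760/1180591620717411303424.
As a reduced fraction: E[X] = 78191711519511390735/73786976294838206464 ≈ 1.059695.
Is E[X] < 1? NO.
Since E[X] ≥ 1, the first-moment bound is inconclusive at n = 920; it does NOT by itself certify R_4(9) > 920.

E[X] = 78191711519511390735/73786976294838206464 ≈ 1.059695; E[X] ≥ 1; first-moment method inconclusive here.


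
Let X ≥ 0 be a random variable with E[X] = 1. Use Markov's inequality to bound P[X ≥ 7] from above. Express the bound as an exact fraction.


μ = E[X] = 1, a = 7.
Markov: P[X ≥ 7] ≤ μ/a = (1)/7 = 1/7.
Numerically: ≈ 0.14286.
(Since a = 7 > μ = 1.00000, the bound 1/7 is < 1 and informative.)

P[X ≥ 7] ≤ 1/7 ≈ 0.14286.


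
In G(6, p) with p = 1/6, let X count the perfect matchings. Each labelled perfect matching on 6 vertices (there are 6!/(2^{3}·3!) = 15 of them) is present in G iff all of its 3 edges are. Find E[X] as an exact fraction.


K_6 has 6!/(2^{3}·3!) = 15 labelled perfect matchings.
For each such perfect matching H, let X_H = 1 if all 3 edges of H are present in G. Then P[X_H = 1] = p^{3} = (1/6)^{3} = 1/216.
By linearity: E[X] = Σ_H E[X_H] = 15 · p^{3} = 15 · 1/216 = 5/72.
Numerically: E[X] ≈ 0.06944.

E[X] = 15 · (1/6)^{3} = 5/72 ≈ 0.06944.


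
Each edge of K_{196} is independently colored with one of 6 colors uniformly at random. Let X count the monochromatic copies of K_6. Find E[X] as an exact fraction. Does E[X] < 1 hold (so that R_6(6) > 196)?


E[X] = C(196, 6) · 6^{1 − 15} = 72887293024 · 6^{−14} = 72887293024/78364164096.
As a reduced fraction: E[X] = 2277727907/2448880128 ≈ 0.9301100.
Is E[X] < 1? YES.
Since E[X] < 1, there exists a 6-coloring of K_{196} with no monochromatic K_6; hence R_6(6) > 196.

E[X] = 2277727907/2448880128 ≈ 0.9301100; E[X] < 1, so R_6(6) > 196.


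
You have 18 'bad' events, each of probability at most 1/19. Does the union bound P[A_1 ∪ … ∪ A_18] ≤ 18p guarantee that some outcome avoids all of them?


Union bound: P[∪_{i=1}^{18} A_i] ≤ Σ_i P[A_i] ≤ 18·p = 18·(1/19) = 18/19.
Numerically: 18/19 ≈ 0.947.
Is 18/19 < 1? YES.
Since P[∪ A_i] ≤ 18/19 < 1, the complement has P[∩ A_i^c] ≥ 1 − 18/19 = 1/19 > 0, so some outcome avoids every A_i.

18·p = 18/19 ≈ 0.947; existence CERTIFIED by the union bound.


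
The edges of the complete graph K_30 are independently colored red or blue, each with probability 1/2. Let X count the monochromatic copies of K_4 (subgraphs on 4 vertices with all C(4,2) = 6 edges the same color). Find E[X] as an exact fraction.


Let X = Σ_S X_S over the C(30, 4) = 27405 subsets S of size 4, where X_S = 1 if the K_4 on S is monochromatic.
For a fixed S, the K_4 on S has C(4, 2) = 6 edges. P[all 6 edges red] = (1/2)^6, and likewise for blue, so P[monochromatic] = 2·(1/2)^6 = 2^{1 − 6} = 1/32.
By linearity of expectation: E[X] = C(30, 4) · 2^{1 − 6} = 27405 · 1/32 = 27405/32.
Numerically: E[X] ≈ 856.4062.

E[X] = C(30,4)·2^(1−C(4,2)) = 27405/32 ≈ 856.4062.


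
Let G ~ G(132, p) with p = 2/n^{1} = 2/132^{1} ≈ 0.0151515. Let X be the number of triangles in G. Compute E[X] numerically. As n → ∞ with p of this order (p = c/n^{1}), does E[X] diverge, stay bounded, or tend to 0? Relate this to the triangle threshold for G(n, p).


Number of potential triangles: C(132, 3) = 374660.
Each occurs with probability p³ ≈ (0.0151515)³ ≈ 3.47830926e-06.
By linearity: E[X] = C(132, 3)·p³ ≈ 374660 · 3.47830926e-06 ≈ 1.303183.
Here α = 1, so p = 2/n is exactly at the triangle threshold p ~ 1/n. Asymptotically E[X] → c³/6 = 2³/6 = 4/3 ≈ 1.333333, a bounded constant. In this regime the triangle count is asymptotically Poisson(c³/6).

E[X] ≈ 1.303183; in regime p = Θ(1/n^{1}) E[X] stays bounded (at the triangle threshold p ~ 1/n).


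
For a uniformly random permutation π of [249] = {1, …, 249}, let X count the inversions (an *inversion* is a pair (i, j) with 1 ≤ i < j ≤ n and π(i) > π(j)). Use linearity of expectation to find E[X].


Write X = Σ X_I over the C(249, 2) = 30876 pairs i < j, with X_I the indicator of one inversion.
There are 30876 indicators.
For each fixed pair i < j, the values π(i) and π(j) are two distinct elements of {1, …, 249} in uniformly random order; by symmetry P[π(i) > π(j)] = 1/2.
By linearity: E[X] = 30876 · (1/2) = C(249, 2) · (1/2) = 30876/2 = 15438 ≈ 15438.000000.

E[X] = 15438 = 15438.000000.


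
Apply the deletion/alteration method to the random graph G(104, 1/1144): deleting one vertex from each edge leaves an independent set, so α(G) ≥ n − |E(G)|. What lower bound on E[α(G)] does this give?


E[|E(G)|] = C(104, 2)·p = 5356 · (1/1144) = 103/22.
E[α(G)] ≥ n − E[|E(G)|] = 104 − 103/22 = 2185/22.
Numerically: ≈ 99.318.
(This is only a lower bound; the true E[α(G)] may be larger.)

E[α(G)] ≥ 2185/22 ≈ 99.318.


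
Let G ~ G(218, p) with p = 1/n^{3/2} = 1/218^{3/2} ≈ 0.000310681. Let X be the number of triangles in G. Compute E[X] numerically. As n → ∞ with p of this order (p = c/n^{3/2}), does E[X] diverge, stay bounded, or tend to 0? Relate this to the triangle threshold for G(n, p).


Number of potential triangles: C(218, 3) = 1703016.
Each occurs with probability p³ ≈ (0.000310681)³ ≈ 2.99878810e-11.
By linearity: E[X] = C(218, 3)·p³ ≈ 1703016 · 2.99878810e-11 ≈ 0.000051.
Since α = 3/2 > 1, p = c/n^{3/2} = o(1/n) is below the triangle threshold p ~ 1/n. Asymptotically E[X] ~ (c³/6)·n^{3(1−α)} = (1³/6)·n^{-1.5} → 0, so by Markov's inequality G has no triangles w.h.p.

E[X] ≈ 0.000051; in regime p = Θ(1/n^{3/2}) E[X] tends to 0 (below the triangle threshold p ~ 1/n).
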